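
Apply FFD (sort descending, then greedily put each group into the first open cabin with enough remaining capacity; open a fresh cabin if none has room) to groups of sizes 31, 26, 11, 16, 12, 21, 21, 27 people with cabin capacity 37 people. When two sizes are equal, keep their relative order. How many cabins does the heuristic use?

Sorted descending: 31, 27, 26, 21, 21, 16, 12, 11.
  31 → cabin 1 (new)  [load 31/37]
  27 → cabin 2 (new)  [load 27/37]
  26 → cabin 3 (new)  [load 26/37]
  21 → cabin 4 (new)  [load 21/37]
  21 → cabin 5 (new)  [load 21/37]
  16 → cabin 4  [load 37/37]
  12 → cabin 5  [load 33/37]
  11 → cabin 3  [load 37/37]
5 cabins opened.

5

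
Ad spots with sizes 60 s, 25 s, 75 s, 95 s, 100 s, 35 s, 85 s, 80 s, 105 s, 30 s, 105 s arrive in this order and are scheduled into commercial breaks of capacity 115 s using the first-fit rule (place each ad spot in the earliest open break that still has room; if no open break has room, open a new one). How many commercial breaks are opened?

  60 → break 1 (new)  [load 60/115]
  25 → break 1  [load 85/115]
  75 → break 2 (new)  [load 75/115]
  95 → break 3 (new)  [load 95/115]
  100 → break 4 (new)  [load 100/115]
  35 → break 2  [load 110/115]
  85 → break 5 (new)  [load 85/115]
  80 → break 6 (new)  [load 80/115]
  105 → break 7 (new)  [load 105/115]
  30 → break 1  [load 115/115]
  105 → break 8 (new)  [load 105/115]
8 commercial breaks opened.

8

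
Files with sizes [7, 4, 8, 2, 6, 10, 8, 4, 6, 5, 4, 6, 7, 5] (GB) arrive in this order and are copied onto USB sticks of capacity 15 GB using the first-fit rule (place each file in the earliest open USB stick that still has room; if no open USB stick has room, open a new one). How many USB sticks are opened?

6

  7 → USB stick 1 (new)  [load 7/15]
  4 → USB stick 1  [load 11/15]
  8 → USB stick 2 (new)  [load 8/15]
  2 → USB stick 1  [load 13/15]
  6 → USB stick 2  [load 14/15]
  10 → USB stick 3 (new)  [load 10/15]
  8 → USB stick 4 (new)  [load 8/15]
  4 → USB stick 3  [load 14/15]
  6 → USB stick 4  [load 14/15]
  5 → USB stick 5 (new)  [load 5/15]
  4 → USB stick 5  [load 9/15]
  6 → USB stick 5  [load 15/15]
  7 → USB stick 6 (new)  [load 7/15]
  5 → USB stick 6  [load 12/15]
6 USB sticks opened.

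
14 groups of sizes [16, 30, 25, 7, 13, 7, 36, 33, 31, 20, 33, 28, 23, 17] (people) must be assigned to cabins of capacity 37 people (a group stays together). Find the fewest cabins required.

10

Total = 36 + 33 + 33 + 31 + 30 + 28 + 25 + 23 + 20 + 17 + 16 + 13 + 7 + 7 = 319 people.
Lower bound: ⌈319/37⌉ = 9 cabins.
A packing using 10 cabins:
  cabin 1: 36 = 36
  cabin 2: 33 = 33
  cabin 3: 33 = 33
  cabin 4: 31 = 31
  cabin 5: 30 + 7 = 37
  cabin 6: 28 + 7 = 35
  cabin 7: 25 = 25
  cabin 8: 23 + 13 = 36
  cabin 9: 20 + 17 = 37
  cabin 10: 16 = 16
No arrangement into 9 cabins stays within capacity, so 10 is optimal.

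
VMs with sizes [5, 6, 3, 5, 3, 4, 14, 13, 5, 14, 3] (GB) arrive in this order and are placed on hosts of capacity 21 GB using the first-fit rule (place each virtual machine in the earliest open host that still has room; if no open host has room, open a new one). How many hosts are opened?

4

  5 → host 1 (new)  [load 5/21]
  6 → host 1  [load 11/21]
  3 → host 1  [load 14/21]
  5 → host 1  [load 19/21]
  3 → host 2 (new)  [load 3/21]
  4 → host 2  [load 7/21]
  14 → host 2  [load 21/21]
  13 → host 3 (new)  [load 13/21]
  5 → host 3  [load 18/21]
  14 → host 4 (new)  [load 14/21]
  3 → host 3  [load 21/21]
4 hosts opened.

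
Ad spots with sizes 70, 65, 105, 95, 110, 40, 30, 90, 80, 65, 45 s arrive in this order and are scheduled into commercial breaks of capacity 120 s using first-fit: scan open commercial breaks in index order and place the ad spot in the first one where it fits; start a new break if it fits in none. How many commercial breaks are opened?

  70 → break 1 (new)  [load 70/120]
  65 → break 2 (new)  [load 65/120]
  105 → break 3 (new)  [load 105/120]
  95 → break 4 (new)  [load 95/120]
  110 → break 5 (new)  [load 110/120]
  40 → break 1  [load 110/120]
  30 → break 2  [load 95/120]
  90 → break 6 (new)  [load 90/120]
  80 → break 7 (new)  [load 80/120]
  65 → break 8 (new)  [load 65/120]
  45 → break 8  [load 110/120]
8 commercial breaks opened.

8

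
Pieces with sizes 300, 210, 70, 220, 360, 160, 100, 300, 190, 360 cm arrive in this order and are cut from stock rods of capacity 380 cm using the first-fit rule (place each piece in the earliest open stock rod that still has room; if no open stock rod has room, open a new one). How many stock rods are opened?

7

  300 → stock rod 1 (new)  [load 300/380]
  210 → stock rod 2 (new)  [load 210/380]
  70 → stock rod 1  [load 370/380]
  220 → stock rod 3 (new)  [load 220/380]
  360 → stock rod 4 (new)  [load 360/380]
  160 → stock rod 2  [load 370/380]
  100 → stock rod 3  [load 320/380]
  300 → stock rod 5 (new)  [load 300/380]
  190 → stock rod 6 (new)  [load 190/380]
  360 → stock rod 7 (new)  [load 360/380]
7 stock rods opened.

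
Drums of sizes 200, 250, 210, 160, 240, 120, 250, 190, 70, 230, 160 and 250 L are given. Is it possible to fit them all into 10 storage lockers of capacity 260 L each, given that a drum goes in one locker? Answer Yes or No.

No

Total = 2330 L; ⌈2330/260⌉ = 9.
10 drums each exceed half the capacity and cannot share a locker, forcing at least 10 storage lockers.
The bound of 10 does not rule out 10, but exhaustive search shows no assignment into 10 storage lockers of capacity 260 L exists — the minimum is 11.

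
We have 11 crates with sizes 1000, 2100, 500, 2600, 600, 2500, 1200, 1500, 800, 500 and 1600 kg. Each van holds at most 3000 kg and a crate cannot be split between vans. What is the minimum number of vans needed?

Total = 2600 + 2500 + 2100 + 1600 + 1500 + 1200 + 1000 + 800 + 600 + 500 + 500 = 14900 kg.
Lower bound: ⌈14900/3000⌉ = 5 vans.
A packing using 6 vans:
  van 1: 2600 = 2600
  van 2: 2500 + 500 = 3000
  van 3: 2100 + 800 = 2900
  van 4: 1600 + 1200 = 2800
  van 5: 1500 + 1000 + 500 = 3000
  van 6: 600 = 600
No arrangement into 5 vans stays within capacity, so 6 is optimal.

6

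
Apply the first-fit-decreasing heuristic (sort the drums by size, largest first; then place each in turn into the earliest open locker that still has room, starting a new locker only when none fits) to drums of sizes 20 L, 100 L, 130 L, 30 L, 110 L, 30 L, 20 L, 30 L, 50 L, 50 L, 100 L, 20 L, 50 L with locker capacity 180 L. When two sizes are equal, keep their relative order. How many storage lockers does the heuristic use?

Sorted descending: 130, 110, 100, 100, 50, 50, 50, 30, 30, 30, 20, 20, 20.
  130 → locker 1 (new)  [load 130/180]
  110 → locker 2 (new)  [load 110/180]
  100 → locker 3 (new)  [load 100/180]
  100 → locker 4 (new)  [load 100/180]
  50 → locker 1  [load 180/180]
  50 → locker 2  [load 160/180]
  50 → locker 3  [load 150/180]
  30 → locker 3  [load 180/180]
  30 → locker 4  [load 130/180]
  30 → locker 4  [load 160/180]
  20 → locker 2  [load 180/180]
  20 → locker 4  [load 180/180]
  20 → locker 5 (new)  [load 20/180]
5 storage lockers opened.

5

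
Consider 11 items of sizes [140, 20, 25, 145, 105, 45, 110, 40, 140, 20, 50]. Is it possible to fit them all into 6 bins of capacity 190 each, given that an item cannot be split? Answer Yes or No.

Yes

A valid assignment using 5 bins:
  bin 1: 145 + 45 = 190
  bin 2: 140 + 50 = 190
  bin 3: 140 + 40 = 180
  bin 4: 110 + 25 + 20 + 20 = 175
  bin 5: 105 = 105
That uses only 5 ≤ 6, so 6 bins are enough.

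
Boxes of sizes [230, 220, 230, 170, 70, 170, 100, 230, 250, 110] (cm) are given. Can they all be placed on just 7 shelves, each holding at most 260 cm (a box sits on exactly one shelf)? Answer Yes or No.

No

Total = 1780 cm; ⌈1780/260⌉ = 7.
The bound of 7 does not rule out 7, but exhaustive search shows no assignment into 7 shelves of capacity 260 cm exists — the minimum is 8.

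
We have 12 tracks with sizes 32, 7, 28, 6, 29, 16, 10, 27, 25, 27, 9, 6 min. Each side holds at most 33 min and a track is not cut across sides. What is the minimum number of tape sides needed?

8

Total = 32 + 29 + 28 + 27 + 27 + 25 + 16 + 10 + 9 + 7 + 6 + 6 = 222 min.
Lower bound: ⌈222/33⌉ = 7 tape sides.
A packing using 8 tape sides:
  side 1: 32 = 32
  side 2: 29 = 29
  side 3: 28 = 28
  side 4: 27 + 6 = 33
  side 5: 27 + 6 = 33
  side 6: 25 + 7 = 32
  side 7: 16 + 10 = 26
  side 8: 9 = 9
No arrangement into 7 tape sides stays within capacity, so 8 is optimal.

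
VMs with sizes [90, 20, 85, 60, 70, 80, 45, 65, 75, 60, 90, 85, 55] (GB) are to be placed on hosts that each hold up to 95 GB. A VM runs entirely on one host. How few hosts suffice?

Total = 90 + 90 + 85 + 85 + 80 + 75 + 70 + 65 + 60 + 60 + 55 + 45 + 20 = 880 GB.
Lower bound: ⌈880/95⌉ = 10 hosts.
Also, 11 VMs each exceed 95/2 GB, and no two of those can share a host, so at least 11 hosts are needed.
A packing using 12 hosts:
  host 1: 90 = 90
  host 2: 90 = 90
  host 3: 85 = 85
  host 4: 85 = 85
  host 5: 80 = 80
  host 6: 75 + 20 = 95
  host 7: 70 = 70
  host 8: 65 = 65
  host 9: 60 = 60
  host 10: 60 = 60
  host 11: 55 = 55
  host 12: 45 = 45
No arrangement into 11 hosts stays within capacity, so 12 is optimal.

12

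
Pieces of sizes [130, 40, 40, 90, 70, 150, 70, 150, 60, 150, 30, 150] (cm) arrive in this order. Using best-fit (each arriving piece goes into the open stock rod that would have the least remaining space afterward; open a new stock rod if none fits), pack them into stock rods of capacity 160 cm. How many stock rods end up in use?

  130 → stock rod 1 (new)  [load 130/160]
  40 → stock rod 2 (new)  [load 40/160]
  40 → stock rod 2  [load 80/160]
  90 → stock rod 3 (new)  [load 90/160]
  70 → stock rod 3  [load 160/160]
  150 → stock rod 4 (new)  [load 150/160]
  70 → stock rod 2  [load 150/160]
  150 → stock rod 5 (new)  [load 150/160]
  60 → stock rod 6 (new)  [load 60/160]
  150 → stock rod 7 (new)  [load 150/160]
  30 → stock rod 1  [load 160/160]
  150 → stock rod 8 (new)  [load 150/160]
8 stock rods opened.

8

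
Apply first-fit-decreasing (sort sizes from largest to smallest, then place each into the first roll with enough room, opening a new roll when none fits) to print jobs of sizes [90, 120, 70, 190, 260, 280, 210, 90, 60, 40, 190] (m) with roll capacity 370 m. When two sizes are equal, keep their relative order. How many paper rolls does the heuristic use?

5

Sorted descending: 280, 260, 210, 190, 190, 120, 90, 90, 70, 60, 40.
  280 → roll 1 (new)  [load 280/370]
  260 → roll 2 (new)  [load 260/370]
  210 → roll 3 (new)  [load 210/370]
  190 → roll 4 (new)  [load 190/370]
  190 → roll 5 (new)  [load 190/370]
  120 → roll 3  [load 330/370]
  90 → roll 1  [load 370/370]
  90 → roll 2  [load 350/370]
  70 → roll 4  [load 260/370]
  60 → roll 4  [load 320/370]
  40 → roll 3  [load 370/370]
5 paper rolls opened.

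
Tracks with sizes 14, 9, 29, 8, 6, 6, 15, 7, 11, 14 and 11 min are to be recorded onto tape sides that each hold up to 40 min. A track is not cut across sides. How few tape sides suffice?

4

Total = 29 + 15 + 14 + 14 + 11 + 11 + 9 + 8 + 7 + 6 + 6 = 130 min.
Lower bound: ⌈130/40⌉ = 4 tape sides.
A packing using 4 tape sides:
  side 1: 29 + 11 = 40
  side 2: 15 + 14 + 11 = 40
  side 3: 14 + 9 + 8 + 7 = 38
  side 4: 6 + 6 = 12
This matches the lower bound, so 4 is optimal.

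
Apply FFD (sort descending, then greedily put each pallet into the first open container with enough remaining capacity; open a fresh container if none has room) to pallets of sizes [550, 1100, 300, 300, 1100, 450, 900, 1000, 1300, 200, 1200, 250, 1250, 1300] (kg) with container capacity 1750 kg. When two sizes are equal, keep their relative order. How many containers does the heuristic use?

8

Sorted descending: 1300, 1300, 1250, 1200, 1100, 1100, 1000, 900, 550, 450, 300, 300, 250, 200.
  1300 → container 1 (new)  [load 1300/1750]
  1300 → container 2 (new)  [load 1300/1750]
  1250 → container 3 (new)  [load 1250/1750]
  1200 → container 4 (new)  [load 1200/1750]
  1100 → container 5 (new)  [load 1100/1750]
  1100 → container 6 (new)  [load 1100/1750]
  1000 → container 7 (new)  [load 1000/1750]
  900 → container 8 (new)  [load 900/1750]
  550 → container 4  [load 1750/1750]
  450 → container 1  [load 1750/1750]
  300 → container 2  [load 1600/1750]
  300 → container 3  [load 1550/1750]
  250 → container 5  [load 1350/1750]
  200 → container 3  [load 1750/1750]
8 containers opened.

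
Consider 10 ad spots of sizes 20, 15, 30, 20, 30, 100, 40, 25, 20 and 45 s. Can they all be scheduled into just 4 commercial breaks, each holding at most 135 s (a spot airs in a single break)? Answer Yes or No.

A valid assignment using 3 commercial breaks:
  break 1: 100 + 30 = 130
  break 2: 45 + 40 + 30 + 20 = 135
  break 3: 25 + 20 + 20 + 15 = 80
That uses only 3 ≤ 4, so 4 commercial breaks are enough.

Yes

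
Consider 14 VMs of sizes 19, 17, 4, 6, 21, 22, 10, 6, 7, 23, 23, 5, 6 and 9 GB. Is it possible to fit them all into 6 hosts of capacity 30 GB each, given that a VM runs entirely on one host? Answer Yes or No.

Total = 178 GB; ⌈178/30⌉ = 6.
The bound of 6 does not rule out 6, but exhaustive search shows no assignment into 6 hosts of capacity 30 GB exists — the minimum is 7.

No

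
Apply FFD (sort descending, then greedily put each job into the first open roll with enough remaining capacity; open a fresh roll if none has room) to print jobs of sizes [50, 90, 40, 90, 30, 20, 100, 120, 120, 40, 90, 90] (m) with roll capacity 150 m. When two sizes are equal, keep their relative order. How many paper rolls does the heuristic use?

7

Sorted descending: 120, 120, 100, 90, 90, 90, 90, 50, 40, 40, 30, 20.
  120 → roll 1 (new)  [load 120/150]
  120 → roll 2 (new)  [load 120/150]
  100 → roll 3 (new)  [load 100/150]
  90 → roll 4 (new)  [load 90/150]
  90 → roll 5 (new)  [load 90/150]
  90 → roll 6 (new)  [load 90/150]
  90 → roll 7 (new)  [load 90/150]
  50 → roll 3  [load 150/150]
  40 → roll 4  [load 130/150]
  40 → roll 5  [load 130/150]
  30 → roll 1  [load 150/150]
  20 → roll 2  [load 140/150]
7 paper rolls opened.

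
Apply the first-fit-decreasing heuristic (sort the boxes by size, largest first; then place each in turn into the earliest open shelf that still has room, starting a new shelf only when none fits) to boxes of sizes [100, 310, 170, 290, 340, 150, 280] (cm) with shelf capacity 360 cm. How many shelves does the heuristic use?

Sorted descending: 340, 310, 290, 280, 170, 150, 100.
  340 → shelf 1 (new)  [load 340/360]
  310 → shelf 2 (new)  [load 310/360]
  290 → shelf 3 (new)  [load 290/360]
  280 → shelf 4 (new)  [load 280/360]
  170 → shelf 5 (new)  [load 170/360]
  150 → shelf 5  [load 320/360]
  100 → shelf 6 (new)  [load 100/360]
6 shelves opened.

6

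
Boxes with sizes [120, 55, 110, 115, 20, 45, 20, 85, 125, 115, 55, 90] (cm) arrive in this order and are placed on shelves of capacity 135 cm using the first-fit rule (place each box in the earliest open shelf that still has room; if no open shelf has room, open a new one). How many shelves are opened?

9

  120 → shelf 1 (new)  [load 120/135]
  55 → shelf 2 (new)  [load 55/135]
  110 → shelf 3 (new)  [load 110/135]
  115 → shelf 4 (new)  [load 115/135]
  20 → shelf 2  [load 75/135]
  45 → shelf 2  [load 120/135]
  20 → shelf 3  [load 130/135]
  85 → shelf 5 (new)  [load 85/135]
  125 → shelf 6 (new)  [load 125/135]
  115 → shelf 7 (new)  [load 115/135]
  55 → shelf 8 (new)  [load 55/135]
  90 → shelf 9 (new)  [load 90/135]
9 shelves opened.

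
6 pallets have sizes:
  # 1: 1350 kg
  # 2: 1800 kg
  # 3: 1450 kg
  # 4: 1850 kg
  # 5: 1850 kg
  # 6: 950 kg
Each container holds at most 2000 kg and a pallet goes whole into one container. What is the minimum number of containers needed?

Total = 1850 + 1850 + 1800 + 1450 + 1350 + 950 = 9250 kg.
Lower bound: ⌈9250/2000⌉ = 5 containers.
A packing using 6 containers:
  container 1: 1850 = 1850
  container 2: 1850 = 1850
  container 3: 1800 = 1800
  container 4: 1450 = 1450
  container 5: 1350 = 1350
  container 6: 950 = 950
No arrangement into 5 containers stays within capacity, so 6 is optimal.

6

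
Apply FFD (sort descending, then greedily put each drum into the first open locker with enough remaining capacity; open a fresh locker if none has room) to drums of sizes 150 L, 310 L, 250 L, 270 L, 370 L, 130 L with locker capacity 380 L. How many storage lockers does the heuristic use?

5

Sorted descending: 370, 310, 270, 250, 150, 130.
  370 → locker 1 (new)  [load 370/380]
  310 → locker 2 (new)  [load 310/380]
  270 → locker 3 (new)  [load 270/380]
  250 → locker 4 (new)  [load 250/380]
  150 → locker 5 (new)  [load 150/380]
  130 → locker 4  [load 380/380]
5 storage lockers opened.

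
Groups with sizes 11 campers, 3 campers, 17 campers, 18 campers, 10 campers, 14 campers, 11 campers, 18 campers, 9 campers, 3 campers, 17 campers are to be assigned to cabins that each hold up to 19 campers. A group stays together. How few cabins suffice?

Total = 18 + 18 + 17 + 17 + 14 + 11 + 11 + 10 + 9 + 3 + 3 = 131 campers.
Lower bound: ⌈131/19⌉ = 7 cabins.
Also, 8 groups each exceed 19/2 campers, and no two of those can share a cabin, so at least 8 cabins are needed.
A packing using 8 cabins:
  cabin 1: 18 = 18
  cabin 2: 18 = 18
  cabin 3: 17 = 17
  cabin 4: 17 = 17
  cabin 5: 14 + 3 = 17
  cabin 6: 11 + 3 = 14
  cabin 7: 11 = 11
  cabin 8: 10 + 9 = 19
This matches the lower bound, so 8 is optimal.

8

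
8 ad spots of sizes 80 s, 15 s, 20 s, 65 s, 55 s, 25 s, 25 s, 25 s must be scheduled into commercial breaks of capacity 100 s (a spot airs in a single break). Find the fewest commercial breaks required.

4

Total = 80 + 65 + 55 + 25 + 25 + 25 + 20 + 15 = 310 s.
Lower bound: ⌈310/100⌉ = 4 commercial breaks.
A packing using 4 commercial breaks:
  break 1: 80 + 20 = 100
  break 2: 65 + 25 = 90
  break 3: 55 + 25 + 15 = 95
  break 4: 25 = 25
This matches the lower bound, so 4 is optimal.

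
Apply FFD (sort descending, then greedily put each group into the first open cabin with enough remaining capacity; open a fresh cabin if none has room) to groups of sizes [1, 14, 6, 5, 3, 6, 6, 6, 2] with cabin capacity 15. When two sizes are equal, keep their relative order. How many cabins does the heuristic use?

Sorted descending: 14, 6, 6, 6, 6, 5, 3, 2, 1.
  14 → cabin 1 (new)  [load 14/15]
  6 → cabin 2 (new)  [load 6/15]
  6 → cabin 2  [load 12/15]
  6 → cabin 3 (new)  [load 6/15]
  6 → cabin 3  [load 12/15]
  5 → cabin 4 (new)  [load 5/15]
  3 → cabin 2  [load 15/15]
  2 → cabin 3  [load 14/15]
  1 → cabin 1  [load 15/15]
4 cabins opened.

4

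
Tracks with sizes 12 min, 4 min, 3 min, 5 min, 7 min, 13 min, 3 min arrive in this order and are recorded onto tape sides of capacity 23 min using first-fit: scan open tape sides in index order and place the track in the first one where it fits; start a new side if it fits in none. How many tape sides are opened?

3

  12 → side 1 (new)  [load 12/23]
  4 → side 1  [load 16/23]
  3 → side 1  [load 19/23]
  5 → side 2 (new)  [load 5/23]
  7 → side 2  [load 12/23]
  13 → side 3 (new)  [load 13/23]
  3 → side 1  [load 22/23]
3 tape sides opened.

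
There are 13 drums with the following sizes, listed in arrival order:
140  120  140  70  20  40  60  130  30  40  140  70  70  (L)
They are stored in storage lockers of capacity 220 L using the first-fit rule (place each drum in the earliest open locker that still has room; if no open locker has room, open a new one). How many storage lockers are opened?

  140 → locker 1 (new)  [load 140/220]
  120 → locker 2 (new)  [load 120/220]
  140 → locker 3 (new)  [load 140/220]
  70 → locker 1  [load 210/220]
  20 → locker 2  [load 140/220]
  40 → locker 2  [load 180/220]
  60 → locker 3  [load 200/220]
  130 → locker 4 (new)  [load 130/220]
  30 → locker 2  [load 210/220]
  40 → locker 4  [load 170/220]
  140 → locker 5 (new)  [load 140/220]
  70 → locker 5  [load 210/220]
  70 → locker 6 (new)  [load 70/220]
6 storage lockers opened.

6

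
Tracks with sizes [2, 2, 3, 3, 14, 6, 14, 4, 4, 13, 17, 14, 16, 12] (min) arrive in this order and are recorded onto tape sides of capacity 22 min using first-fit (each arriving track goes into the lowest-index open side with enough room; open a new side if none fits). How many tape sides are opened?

  2 → side 1 (new)  [load 2/22]
  2 → side 1  [load 4/22]
  3 → side 1  [load 7/22]
  3 → side 1  [load 10/22]
  14 → side 2 (new)  [load 14/22]
  6 → side 1  [load 16/22]
  14 → side 3 (new)  [load 14/22]
  4 → side 1  [load 20/22]
  4 → side 2  [load 18/22]
  13 → side 4 (new)  [load 13/22]
  17 → side 5 (new)  [load 17/22]
  14 → side 6 (new)  [load 14/22]
  16 → side 7 (new)  [load 16/22]
  12 → side 8 (new)  [load 12/22]
8 tape sides opened.

8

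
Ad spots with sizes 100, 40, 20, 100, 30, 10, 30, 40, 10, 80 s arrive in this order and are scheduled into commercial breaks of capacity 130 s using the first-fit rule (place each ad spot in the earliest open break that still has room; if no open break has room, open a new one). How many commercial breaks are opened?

4

  100 → break 1 (new)  [load 100/130]
  40 → break 2 (new)  [load 40/130]
  20 → break 1  [load 120/130]
  100 → break 3 (new)  [load 100/130]
  30 → break 2  [load 70/130]
  10 → break 1  [load 130/130]
  30 → break 2  [load 100/130]
  40 → break 4 (new)  [load 40/130]
  10 → break 2  [load 110/130]
  80 → break 4  [load 120/130]
4 commercial breaks opened.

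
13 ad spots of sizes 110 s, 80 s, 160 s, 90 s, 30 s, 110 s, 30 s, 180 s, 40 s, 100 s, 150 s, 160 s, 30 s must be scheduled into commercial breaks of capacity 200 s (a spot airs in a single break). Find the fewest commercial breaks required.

Total = 180 + 160 + 160 + 150 + 110 + 110 + 100 + 90 + 80 + 40 + 30 + 30 + 30 = 1270 s.
Lower bound: ⌈1270/200⌉ = 7 commercial breaks.
A packing using 7 commercial breaks:
  break 1: 180 = 180
  break 2: 160 + 40 = 200
  break 3: 160 + 30 = 190
  break 4: 150 + 30 = 180
  break 5: 110 + 90 = 200
  break 6: 110 + 80 = 190
  break 7: 100 + 30 = 130
This matches the lower bound, so 7 is optimal.

7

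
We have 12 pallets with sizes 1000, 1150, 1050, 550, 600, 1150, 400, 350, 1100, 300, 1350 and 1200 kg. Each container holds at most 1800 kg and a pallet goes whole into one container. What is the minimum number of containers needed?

7

Total = 1350 + 1200 + 1150 + 1150 + 1100 + 1050 + 1000 + 600 + 550 + 400 + 350 + 300 = 10200 kg.
Lower bound: ⌈10200/1800⌉ = 6 containers.
Also, 7 pallets each exceed 900 kg, and no two of those can share a container, so at least 7 containers are needed.
A packing using 7 containers:
  container 1: 1350 + 400 = 1750
  container 2: 1200 + 600 = 1800
  container 3: 1150 + 550 = 1700
  container 4: 1150 + 350 + 300 = 1800
  container 5: 1100 = 1100
  container 6: 1050 = 1050
  container 7: 1000 = 1000
This matches the lower bound, so 7 is optimal.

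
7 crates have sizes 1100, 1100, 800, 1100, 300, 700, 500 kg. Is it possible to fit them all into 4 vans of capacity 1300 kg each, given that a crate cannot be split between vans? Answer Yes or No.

No

Total = 5600 kg; ⌈5600/1300⌉ = 5.
At least 5 vans are required, but only 4 are allowed.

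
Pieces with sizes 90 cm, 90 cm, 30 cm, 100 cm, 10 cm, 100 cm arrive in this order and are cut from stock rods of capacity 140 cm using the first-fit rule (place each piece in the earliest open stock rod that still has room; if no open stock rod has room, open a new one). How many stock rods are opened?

4

  90 → stock rod 1 (new)  [load 90/140]
  90 → stock rod 2 (new)  [load 90/140]
  30 → stock rod 1  [load 120/140]
  100 → stock rod 3 (new)  [load 100/140]
  10 → stock rod 1  [load 130/140]
  100 → stock rod 4 (new)  [load 100/140]
4 stock rods opened.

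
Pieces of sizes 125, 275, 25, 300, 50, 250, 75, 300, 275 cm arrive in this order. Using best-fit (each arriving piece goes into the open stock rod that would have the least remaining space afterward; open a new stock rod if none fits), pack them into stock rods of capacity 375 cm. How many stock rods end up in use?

5

  125 → stock rod 1 (new)  [load 125/375]
  275 → stock rod 2 (new)  [load 275/375]
  25 → stock rod 2  [load 300/375]
  300 → stock rod 3 (new)  [load 300/375]
  50 → stock rod 2  [load 350/375]
  250 → stock rod 1  [load 375/375]
  75 → stock rod 3  [load 375/375]
  300 → stock rod 4 (new)  [load 300/375]
  275 → stock rod 5 (new)  [load 275/375]
5 stock rods opened.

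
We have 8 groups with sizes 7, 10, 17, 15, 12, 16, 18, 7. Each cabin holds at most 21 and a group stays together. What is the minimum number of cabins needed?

6

Total = 18 + 17 + 16 + 15 + 12 + 10 + 7 + 7 = 102.
Lower bound: ⌈102/21⌉ = 5 cabins.
A packing using 6 cabins:
  cabin 1: 18 = 18
  cabin 2: 17 = 17
  cabin 3: 16 = 16
  cabin 4: 15 = 15
  cabin 5: 12 + 7 = 19
  cabin 6: 10 + 7 = 17
No arrangement into 5 cabins stays within capacity, so 6 is optimal.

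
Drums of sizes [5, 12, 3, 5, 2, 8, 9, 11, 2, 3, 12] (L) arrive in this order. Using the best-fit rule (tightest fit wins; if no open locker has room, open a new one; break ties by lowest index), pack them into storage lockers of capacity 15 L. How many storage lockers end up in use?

  5 → locker 1 (new)  [load 5/15]
  12 → locker 2 (new)  [load 12/15]
  3 → locker 2  [load 15/15]
  5 → locker 1  [load 10/15]
  2 → locker 1  [load 12/15]
  8 → locker 3 (new)  [load 8/15]
  9 → locker 4 (new)  [load 9/15]
  11 → locker 5 (new)  [load 11/15]
  2 → locker 1  [load 14/15]
  3 → locker 5  [load 14/15]
  12 → locker 6 (new)  [load 12/15]
6 storage lockers opened.

6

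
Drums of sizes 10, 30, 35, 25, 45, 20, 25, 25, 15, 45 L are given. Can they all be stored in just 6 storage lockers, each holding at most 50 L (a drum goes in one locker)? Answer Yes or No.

Yes

A valid assignment using 6 storage lockers:
  locker 1: 45 = 45
  locker 2: 45 = 45
  locker 3: 35 + 15 = 50
  locker 4: 30 + 20 = 50
  locker 5: 25 + 25 = 50
  locker 6: 25 + 10 = 35
Every load is within 50 L, so 6 storage lockers suffice.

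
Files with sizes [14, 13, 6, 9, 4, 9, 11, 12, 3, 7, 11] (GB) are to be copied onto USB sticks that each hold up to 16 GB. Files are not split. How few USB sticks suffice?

7

Total = 14 + 13 + 12 + 11 + 11 + 9 + 9 + 7 + 6 + 4 + 3 = 99 GB.
Lower bound: ⌈99/16⌉ = 7 USB sticks.
A packing using 7 USB sticks:
  USB stick 1: 14 = 14
  USB stick 2: 13 + 3 = 16
  USB stick 3: 12 + 4 = 16
  USB stick 4: 11 = 11
  USB stick 5: 11 = 11
  USB stick 6: 9 + 7 = 16
  USB stick 7: 9 + 6 = 15
This matches the lower bound, so 7 is optimal.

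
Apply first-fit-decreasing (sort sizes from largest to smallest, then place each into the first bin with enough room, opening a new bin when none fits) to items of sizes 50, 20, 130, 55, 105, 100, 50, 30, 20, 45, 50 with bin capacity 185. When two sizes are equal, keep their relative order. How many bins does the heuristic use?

4

Sorted descending: 130, 105, 100, 55, 50, 50, 50, 45, 30, 20, 20.
  130 → bin 1 (new)  [load 130/185]
  105 → bin 2 (new)  [load 105/185]
  100 → bin 3 (new)  [load 100/185]
  55 → bin 1  [load 185/185]
  50 → bin 2  [load 155/185]
  50 → bin 3  [load 150/185]
  50 → bin 4 (new)  [load 50/185]
  45 → bin 4  [load 95/185]
  30 → bin 2  [load 185/185]
  20 → bin 3  [load 170/185]
  20 → bin 4  [load 115/185]
4 bins opened.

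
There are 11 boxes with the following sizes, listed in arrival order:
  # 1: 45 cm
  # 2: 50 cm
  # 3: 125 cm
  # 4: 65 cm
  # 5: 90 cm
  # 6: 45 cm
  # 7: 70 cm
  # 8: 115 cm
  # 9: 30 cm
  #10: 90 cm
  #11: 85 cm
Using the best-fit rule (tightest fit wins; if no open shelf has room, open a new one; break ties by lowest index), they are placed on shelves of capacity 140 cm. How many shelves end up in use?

7

  45 → shelf 1 (new)  [load 45/140]
  50 → shelf 1  [load 95/140]
  125 → shelf 2 (new)  [load 125/140]
  65 → shelf 3 (new)  [load 65/140]
  90 → shelf 4 (new)  [load 90/140]
  45 → shelf 1  [load 140/140]
  70 → shelf 3  [load 135/140]
  115 → shelf 5 (new)  [load 115/140]
  30 → shelf 4  [load 120/140]
  90 → shelf 6 (new)  [load 90/140]
  85 → shelf 7 (new)  [load 85/140]
7 shelves opened.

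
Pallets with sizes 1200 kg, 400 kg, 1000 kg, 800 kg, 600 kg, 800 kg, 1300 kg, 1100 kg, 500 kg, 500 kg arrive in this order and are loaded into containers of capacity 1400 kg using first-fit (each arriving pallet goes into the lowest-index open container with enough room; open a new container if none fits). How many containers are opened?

  1200 → container 1 (new)  [load 1200/1400]
  400 → container 2 (new)  [load 400/1400]
  1000 → container 2  [load 1400/1400]
  800 → container 3 (new)  [load 800/1400]
  600 → container 3  [load 1400/1400]
  800 → container 4 (new)  [load 800/1400]
  1300 → container 5 (new)  [load 1300/1400]
  1100 → container 6 (new)  [load 1100/1400]
  500 → container 4  [load 1300/1400]
  500 → container 7 (new)  [load 500/1400]
7 containers opened.

7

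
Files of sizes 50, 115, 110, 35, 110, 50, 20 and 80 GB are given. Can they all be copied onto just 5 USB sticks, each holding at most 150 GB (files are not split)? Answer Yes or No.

Yes

A valid assignment using 5 USB sticks:
  USB stick 1: 115 + 35 = 150
  USB stick 2: 110 + 20 = 130
  USB stick 3: 110 = 110
  USB stick 4: 80 + 50 = 130
  USB stick 5: 50 = 50
Every load is within 150 GB, so 5 USB sticks suffice.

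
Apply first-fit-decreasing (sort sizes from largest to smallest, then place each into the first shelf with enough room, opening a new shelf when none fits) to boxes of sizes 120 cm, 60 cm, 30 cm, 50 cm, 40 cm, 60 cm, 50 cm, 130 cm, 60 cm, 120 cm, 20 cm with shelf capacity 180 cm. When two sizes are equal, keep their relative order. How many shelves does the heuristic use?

5

Sorted descending: 130, 120, 120, 60, 60, 60, 50, 50, 40, 30, 20.
  130 → shelf 1 (new)  [load 130/180]
  120 → shelf 2 (new)  [load 120/180]
  120 → shelf 3 (new)  [load 120/180]
  60 → shelf 2  [load 180/180]
  60 → shelf 3  [load 180/180]
  60 → shelf 4 (new)  [load 60/180]
  50 → shelf 1  [load 180/180]
  50 → shelf 4  [load 110/180]
  40 → shelf 4  [load 150/180]
  30 → shelf 4  [load 180/180]
  20 → shelf 5 (new)  [load 20/180]
5 shelves opened.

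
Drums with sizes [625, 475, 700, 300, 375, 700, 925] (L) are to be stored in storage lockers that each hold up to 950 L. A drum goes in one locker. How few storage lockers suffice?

Total = 925 + 700 + 700 + 625 + 475 + 375 + 300 = 4100 L.
Lower bound: ⌈4100/950⌉ = 5 storage lockers.
A packing using 5 storage lockers:
  locker 1: 925 = 925
  locker 2: 700 = 700
  locker 3: 700 = 700
  locker 4: 625 + 300 = 925
  locker 5: 475 + 375 = 850
This matches the lower bound, so 5 is optimal.

5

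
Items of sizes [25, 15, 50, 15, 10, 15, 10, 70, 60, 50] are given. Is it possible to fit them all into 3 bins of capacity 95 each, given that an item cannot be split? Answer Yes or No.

Total = 320; ⌈320/95⌉ = 4.
At least 4 bins are required, but only 3 are allowed.

No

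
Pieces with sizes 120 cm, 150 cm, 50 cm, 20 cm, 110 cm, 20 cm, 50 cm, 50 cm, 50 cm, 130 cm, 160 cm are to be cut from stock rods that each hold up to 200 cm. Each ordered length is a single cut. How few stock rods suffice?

Total = 160 + 150 + 130 + 120 + 110 + 50 + 50 + 50 + 50 + 20 + 20 = 910 cm.
Lower bound: ⌈910/200⌉ = 5 stock rods.
A packing using 5 stock rods:
  stock rod 1: 160 + 20 + 20 = 200
  stock rod 2: 150 + 50 = 200
  stock rod 3: 130 + 50 = 180
  stock rod 4: 120 + 50 = 170
  stock rod 5: 110 + 50 = 160
This matches the lower bound, so 5 is optimal.

5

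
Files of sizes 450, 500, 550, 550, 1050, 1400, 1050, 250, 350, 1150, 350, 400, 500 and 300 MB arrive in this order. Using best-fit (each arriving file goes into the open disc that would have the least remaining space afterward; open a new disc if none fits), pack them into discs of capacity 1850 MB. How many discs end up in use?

  450 → disc 1 (new)  [load 450/1850]
  500 → disc 1  [load 950/1850]
  550 → disc 1  [load 1500/1850]
  550 → disc 2 (new)  [load 550/1850]
  1050 → disc 2  [load 1600/1850]
  1400 → disc 3 (new)  [load 1400/1850]
  1050 → disc 4 (new)  [load 1050/1850]
  250 → disc 2  [load 1850/1850]
  350 → disc 1  [load 1850/1850]
  1150 → disc 5 (new)  [load 1150/1850]
  350 → disc 3  [load 1750/1850]
  400 → disc 5  [load 1550/1850]
  500 → disc 4  [load 1550/1850]
  300 → disc 4  [load 1850/1850]
5 discs opened.

5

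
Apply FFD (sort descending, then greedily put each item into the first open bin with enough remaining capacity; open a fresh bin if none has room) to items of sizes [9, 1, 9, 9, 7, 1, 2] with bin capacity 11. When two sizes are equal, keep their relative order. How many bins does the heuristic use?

Sorted descending: 9, 9, 9, 7, 2, 1, 1.
  9 → bin 1 (new)  [load 9/11]
  9 → bin 2 (new)  [load 9/11]
  9 → bin 3 (new)  [load 9/11]
  7 → bin 4 (new)  [load 7/11]
  2 → bin 1  [load 11/11]
  1 → bin 2  [load 10/11]
  1 → bin 2  [load 11/11]
4 bins opened.

4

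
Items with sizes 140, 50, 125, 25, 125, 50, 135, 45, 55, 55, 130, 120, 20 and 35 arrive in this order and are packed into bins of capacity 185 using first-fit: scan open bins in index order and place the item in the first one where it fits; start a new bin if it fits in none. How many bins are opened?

7

  140 → bin 1 (new)  [load 140/185]
  50 → bin 2 (new)  [load 50/185]
  125 → bin 2  [load 175/185]
  25 → bin 1  [load 165/185]
  125 → bin 3 (new)  [load 125/185]
  50 → bin 3  [load 175/185]
  135 → bin 4 (new)  [load 135/185]
  45 → bin 4  [load 180/185]
  55 → bin 5 (new)  [load 55/185]
  55 → bin 5  [load 110/185]
  130 → bin 6 (new)  [load 130/185]
  120 → bin 7 (new)  [load 120/185]
  20 → bin 1  [load 185/185]
  35 → bin 5  [load 145/185]
7 bins opened.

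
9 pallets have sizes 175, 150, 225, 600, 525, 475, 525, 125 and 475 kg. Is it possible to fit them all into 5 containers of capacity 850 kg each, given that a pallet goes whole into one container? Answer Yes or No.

A valid assignment using 5 containers:
  container 1: 600 + 225 = 825
  container 2: 525 + 175 + 150 = 850
  container 3: 525 + 125 = 650
  container 4: 475 = 475
  container 5: 475 = 475
Every load is within 850 kg, so 5 containers suffice.

Yes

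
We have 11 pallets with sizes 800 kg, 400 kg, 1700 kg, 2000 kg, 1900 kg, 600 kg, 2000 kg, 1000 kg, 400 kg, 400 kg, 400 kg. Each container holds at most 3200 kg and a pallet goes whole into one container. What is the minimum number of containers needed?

4

Total = 2000 + 2000 + 1900 + 1700 + 1000 + 800 + 600 + 400 + 400 + 400 + 400 = 11600 kg.
Lower bound: ⌈11600/3200⌉ = 4 containers.
A packing using 4 containers:
  container 1: 2000 + 1000 = 3000
  container 2: 2000 + 800 + 400 = 3200
  container 3: 1900 + 600 + 400 = 2900
  container 4: 1700 + 400 + 400 = 2500
This matches the lower bound, so 4 is optimal.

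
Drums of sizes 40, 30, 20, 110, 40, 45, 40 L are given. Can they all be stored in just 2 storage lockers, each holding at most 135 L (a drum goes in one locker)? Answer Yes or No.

Total = 325 L; ⌈325/135⌉ = 3.
At least 3 storage lockers are required, but only 2 are allowed.

No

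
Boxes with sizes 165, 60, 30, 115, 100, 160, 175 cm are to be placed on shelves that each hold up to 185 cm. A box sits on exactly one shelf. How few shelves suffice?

Total = 175 + 165 + 160 + 115 + 100 + 60 + 30 = 805 cm.
Lower bound: ⌈805/185⌉ = 5 shelves.
A packing using 5 shelves:
  shelf 1: 175 = 175
  shelf 2: 165 = 165
  shelf 3: 160 = 160
  shelf 4: 115 + 60 = 175
  shelf 5: 100 + 30 = 130
This matches the lower bound, so 5 is optimal.

5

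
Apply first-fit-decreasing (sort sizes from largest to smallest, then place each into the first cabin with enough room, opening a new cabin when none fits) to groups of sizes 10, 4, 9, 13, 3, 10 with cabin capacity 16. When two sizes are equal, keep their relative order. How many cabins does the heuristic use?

4

Sorted descending: 13, 10, 10, 9, 4, 3.
  13 → cabin 1 (new)  [load 13/16]
  10 → cabin 2 (new)  [load 10/16]
  10 → cabin 3 (new)  [load 10/16]
  9 → cabin 4 (new)  [load 9/16]
  4 → cabin 2  [load 14/16]
  3 → cabin 1  [load 16/16]
4 cabins opened.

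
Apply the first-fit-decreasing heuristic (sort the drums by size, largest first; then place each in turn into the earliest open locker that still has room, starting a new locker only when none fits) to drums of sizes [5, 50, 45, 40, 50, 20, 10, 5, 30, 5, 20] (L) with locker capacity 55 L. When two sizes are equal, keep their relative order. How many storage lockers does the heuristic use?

6

Sorted descending: 50, 50, 45, 40, 30, 20, 20, 10, 5, 5, 5.
  50 → locker 1 (new)  [load 50/55]
  50 → locker 2 (new)  [load 50/55]
  45 → locker 3 (new)  [load 45/55]
  40 → locker 4 (new)  [load 40/55]
  30 → locker 5 (new)  [load 30/55]
  20 → locker 5  [load 50/55]
  20 → locker 6 (new)  [load 20/55]
  10 → locker 3  [load 55/55]
  5 → locker 1  [load 55/55]
  5 → locker 2  [load 55/55]
  5 → locker 4  [load 45/55]
6 storage lockers opened.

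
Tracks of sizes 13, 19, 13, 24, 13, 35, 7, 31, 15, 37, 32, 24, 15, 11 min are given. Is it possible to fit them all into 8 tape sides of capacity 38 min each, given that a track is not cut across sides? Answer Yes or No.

No

Total = 289 min; ⌈289/38⌉ = 8.
The bound of 8 does not rule out 8, but exhaustive search shows no assignment into 8 tape sides of capacity 38 min exists — the minimum is 9.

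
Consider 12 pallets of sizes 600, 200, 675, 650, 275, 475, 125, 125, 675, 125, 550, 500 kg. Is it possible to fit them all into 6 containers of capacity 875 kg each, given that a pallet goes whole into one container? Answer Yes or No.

Total = 4975 kg; ⌈4975/875⌉ = 6.
7 pallets each exceed half the capacity and cannot share a container, forcing at least 7 containers.
At least 7 containers are required, but only 6 are allowed.

No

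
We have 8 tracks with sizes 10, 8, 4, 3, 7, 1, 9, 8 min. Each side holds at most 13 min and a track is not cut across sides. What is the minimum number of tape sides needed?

Total = 10 + 9 + 8 + 8 + 7 + 4 + 3 + 1 = 50 min.
Lower bound: ⌈50/13⌉ = 4 tape sides.
Also, 5 tracks each exceed 13/2 min, and no two of those can share a side, so at least 5 tape sides are needed.
A packing using 5 tape sides:
  side 1: 10 + 3 = 13
  side 2: 9 + 4 = 13
  side 3: 8 + 1 = 9
  side 4: 8 = 8
  side 5: 7 = 7
This matches the lower bound, so 5 is optimal.

5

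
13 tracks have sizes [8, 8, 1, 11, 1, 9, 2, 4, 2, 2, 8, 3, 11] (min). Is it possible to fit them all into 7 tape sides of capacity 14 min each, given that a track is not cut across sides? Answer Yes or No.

A valid assignment using 6 tape sides:
  side 1: 11 + 3 = 14
  side 2: 11 + 2 + 1 = 14
  side 3: 9 + 4 + 1 = 14
  side 4: 8 + 2 + 2 = 12
  side 5: 8 = 8
  side 6: 8 = 8
That uses only 6 ≤ 7, so 7 tape sides are enough.

Yes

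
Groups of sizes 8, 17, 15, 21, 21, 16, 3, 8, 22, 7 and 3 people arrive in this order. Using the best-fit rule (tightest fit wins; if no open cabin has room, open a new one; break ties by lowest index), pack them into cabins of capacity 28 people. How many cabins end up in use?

  8 → cabin 1 (new)  [load 8/28]
  17 → cabin 1  [load 25/28]
  15 → cabin 2 (new)  [load 15/28]
  21 → cabin 3 (new)  [load 21/28]
  21 → cabin 4 (new)  [load 21/28]
  16 → cabin 5 (new)  [load 16/28]
  3 → cabin 1  [load 28/28]
  8 → cabin 5  [load 24/28]
  22 → cabin 6 (new)  [load 22/28]
  7 → cabin 3  [load 28/28]
  3 → cabin 5  [load 27/28]
6 cabins opened.

6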